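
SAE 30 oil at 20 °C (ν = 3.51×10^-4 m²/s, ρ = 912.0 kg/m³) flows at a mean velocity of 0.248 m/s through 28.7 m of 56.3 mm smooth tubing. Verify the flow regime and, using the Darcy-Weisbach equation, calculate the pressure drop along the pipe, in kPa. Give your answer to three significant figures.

Δp ≈ 23.0 kPa

Re = VD/ν = 0.248·0.05630/3.51×10^-4 = 39.8 → laminar (Re < 2300)
f = 64/Re = 1.609
h_f = f(L/D)V²/(2g) = 1.609·(28.7/0.05630)·0.248²/(2·9.81) = 2.571 m
Δp = ρg·h_f = 912.0·9.81·2.571 = 23.00 kPa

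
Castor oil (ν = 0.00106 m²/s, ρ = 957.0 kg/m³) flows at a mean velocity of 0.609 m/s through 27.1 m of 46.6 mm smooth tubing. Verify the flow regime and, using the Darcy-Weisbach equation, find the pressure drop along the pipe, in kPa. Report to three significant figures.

Re = VD/ν = 0.609·0.04660/0.00106 = 26.8 → laminar (Re < 2300)
f = 64/Re = 2.390
h_f = f(L/D)V²/(2g) = 2.390·(27.1/0.04660)·0.609²/(2·9.81) = 26.28 m
Δp = ρg·h_f = 957.0·9.81·26.28 = 246.7 kPa

Δp ≈ 247 kPa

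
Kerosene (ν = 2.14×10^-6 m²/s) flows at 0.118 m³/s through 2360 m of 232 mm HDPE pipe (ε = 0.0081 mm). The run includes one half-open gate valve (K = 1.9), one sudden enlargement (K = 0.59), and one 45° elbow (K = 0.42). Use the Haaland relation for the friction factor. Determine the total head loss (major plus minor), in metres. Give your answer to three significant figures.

H_L ≈ 60.2 m

V = 4Q/(πD²) = 2.791 m/s; V²/2g = 0.3971 m
Re = 3.03×10^5, ε/D = 3.49×10^-5 → f = 0.01462 (Haaland)
Major: h_f = f(L/D)·V²/2g = 0.01462·10172·0.3971 = 59.07 m
Minor: ΣK = 2.91; h_m = ΣK·V²/2g = 1.156 m
Total H_L = 59.07 + 1.156 = 60.22 m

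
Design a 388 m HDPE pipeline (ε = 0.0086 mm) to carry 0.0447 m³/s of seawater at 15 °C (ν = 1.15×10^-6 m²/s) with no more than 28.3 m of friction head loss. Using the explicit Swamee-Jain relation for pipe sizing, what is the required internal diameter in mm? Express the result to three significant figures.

Swamee-Jain (Type III): D = 0.66·[ε^1.25·(LQ²/(gh_f))^4.75 + ν·Q^9.4·(L/(gh_f))^5.2]^0.04
LQ²/(gh_f) = 0.002792; L/(gh_f) = 1.398
Term 1 = ε^1.25·(…)^4.75 = 3.44×10^-19; Term 2 = ν·Q^9.4·(…)^5.2 = 1.35×10^-18
D = 0.66·(3.44×10^-19 + 1.35×10^-18)^0.04 = 0.1284 m = 128 mm
Check: V = 3.45 m/s, Re = 3.85×10^5, f = 0.01457, h_f = 26.7 m ≈ 28.3 m ✓

D ≈ 128 mm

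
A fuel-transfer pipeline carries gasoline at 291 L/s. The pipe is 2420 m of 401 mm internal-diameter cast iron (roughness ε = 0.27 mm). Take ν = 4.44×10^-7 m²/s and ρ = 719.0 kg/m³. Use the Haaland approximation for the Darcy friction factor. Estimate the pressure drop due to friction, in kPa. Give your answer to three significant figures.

Δp ≈ 208 kPa

V = 4Q/(πD²) = 4·0.291/(π·0.401²) = 2.304 m/s
Re = VD/ν = 2.304·0.401/4.44×10^-7 = 2.08×10^6 → turbulent
ε/D = 0.27/401 = 6.73×10^-4
Haaland: f = 0.01808
h_f = f(L/D)V²/(2g) = 0.01808·(2420/0.401)·2.304²/(2·9.81) = 29.53 m
Δp = ρg·h_f = 719.0·9.81·29.53 = 208.3 kPa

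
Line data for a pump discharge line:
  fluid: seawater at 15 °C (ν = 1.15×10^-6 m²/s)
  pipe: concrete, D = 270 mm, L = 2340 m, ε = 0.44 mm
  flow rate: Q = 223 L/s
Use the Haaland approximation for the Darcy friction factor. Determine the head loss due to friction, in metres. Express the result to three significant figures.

V = 4Q/(πD²) = 4·0.223/(π·0.270²) = 3.895 m/s
Re = VD/ν = 3.895·0.270/1.15×10^-6 = 9.14×10^5 → turbulent
ε/D = 0.44/270 = 0.00163
Haaland: f = 0.02245
h_f = f(L/D)V²/(2g) = 0.02245·(2340/0.270)·3.895²/(2·9.81) = 150.4 m

h_f ≈ 150 m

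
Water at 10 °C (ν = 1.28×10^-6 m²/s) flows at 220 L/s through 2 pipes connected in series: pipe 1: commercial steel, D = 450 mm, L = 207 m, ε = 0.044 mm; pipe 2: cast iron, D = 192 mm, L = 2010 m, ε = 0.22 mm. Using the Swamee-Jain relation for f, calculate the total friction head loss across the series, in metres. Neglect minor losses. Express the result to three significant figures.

H ≈ 636 m

Pipe 1: V = 1.383 m/s, Re = 4.86×10^5, ε/D = 9.78×10^-5, f = 0.01449, h_1 = f(L/D)V²/2g = 0.6500 m
Pipe 2: V = 7.599 m/s, Re = 1.14×10^6, ε/D = 0.00115, f = 0.02063, h_2 = f(L/D)V²/2g = 635.4 m
Series → Q common, losses add: H = Σh = 636.1 m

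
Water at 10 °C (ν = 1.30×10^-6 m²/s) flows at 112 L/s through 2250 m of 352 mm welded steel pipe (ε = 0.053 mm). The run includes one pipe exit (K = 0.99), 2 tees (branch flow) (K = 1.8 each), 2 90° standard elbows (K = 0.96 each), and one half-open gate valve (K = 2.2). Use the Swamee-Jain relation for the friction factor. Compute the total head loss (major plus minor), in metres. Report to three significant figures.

H_L ≈ 7.42 m

V = 4Q/(πD²) = 1.151 m/s; V²/2g = 0.06751 m
Re = 3.12×10^5, ε/D = 1.51×10^-4 → f = 0.01582 (Swamee-Jain)
Major: h_f = f(L/D)·V²/2g = 0.01582·6392·0.06751 = 6.828 m
Minor: ΣK = 8.71; h_m = ΣK·V²/2g = 0.5880 m
Total H_L = 6.828 + 0.5880 = 7.416 m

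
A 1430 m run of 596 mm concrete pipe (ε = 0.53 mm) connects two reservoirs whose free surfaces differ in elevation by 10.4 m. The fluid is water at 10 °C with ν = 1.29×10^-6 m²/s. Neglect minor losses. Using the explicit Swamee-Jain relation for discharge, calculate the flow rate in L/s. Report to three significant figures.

Swamee-Jain (Type II): Q = -0.965·√(gD⁵h_f/L)·ln[ε/(3.7D) + √(3.17ν²L/(gD³h_f))]
√(gD⁵h_f/L) = √(9.81·0.596⁵·10.4/1430) = 0.07325
ε/(3.7D) = 2.40×10^-4; √(3.17ν²L/(gD³h_f)) = 1.87×10^-5
Q = -0.965·0.07325·ln(2.590×10^-4) = 0.5838 m³/s
Check: V = 2.09 m/s, Re = 9.67×10^5, f = 0.01952, h_f = 10.5 m ≈ 10.4 m ✓

Q ≈ 584 L/s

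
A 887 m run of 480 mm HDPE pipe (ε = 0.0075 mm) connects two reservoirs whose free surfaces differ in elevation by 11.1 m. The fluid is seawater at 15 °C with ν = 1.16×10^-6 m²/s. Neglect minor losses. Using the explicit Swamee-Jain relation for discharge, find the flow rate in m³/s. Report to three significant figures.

Swamee-Jain (Type II): Q = -0.965·√(gD⁵h_f/L)·ln[ε/(3.7D) + √(3.17ν²L/(gD³h_f))]
√(gD⁵h_f/L) = √(9.81·0.480⁵·11.1/887) = 0.05593
ε/(3.7D) = 4.22×10^-6; √(3.17ν²L/(gD³h_f)) = 1.77×10^-5
Q = -0.965·0.05593·ln(2.195×10^-5) = 0.5789 m³/s
Check: V = 3.20 m/s, Re = 1.32×10^6, f = 0.01152, h_f = 11.1 m ≈ 11.1 m ✓

Q ≈ 0.579 m³/s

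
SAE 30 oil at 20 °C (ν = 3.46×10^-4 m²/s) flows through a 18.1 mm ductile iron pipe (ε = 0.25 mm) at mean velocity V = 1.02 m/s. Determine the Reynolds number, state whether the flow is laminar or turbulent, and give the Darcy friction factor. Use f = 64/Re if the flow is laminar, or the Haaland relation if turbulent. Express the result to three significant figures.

Re ≈ 53.4; laminar; f = 64/Re ≈ 1.20

Re = VD/ν = 1.020·0.0181/3.46×10^-4 = 53.4
Re < 2300 → laminar → f = 64/Re = 1.199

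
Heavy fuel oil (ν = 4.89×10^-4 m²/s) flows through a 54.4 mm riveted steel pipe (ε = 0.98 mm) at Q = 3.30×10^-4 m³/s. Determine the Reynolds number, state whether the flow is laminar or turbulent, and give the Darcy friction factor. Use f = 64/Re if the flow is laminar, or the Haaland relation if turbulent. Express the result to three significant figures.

V = 4Q/(πD²) = 0.1420 m/s
Re = VD/ν = 0.1420·0.0544/4.89×10^-4 = 15.8
Re < 2300 → laminar → f = 64/Re = 4.052

Re ≈ 15.8; laminar; f = 64/Re ≈ 4.05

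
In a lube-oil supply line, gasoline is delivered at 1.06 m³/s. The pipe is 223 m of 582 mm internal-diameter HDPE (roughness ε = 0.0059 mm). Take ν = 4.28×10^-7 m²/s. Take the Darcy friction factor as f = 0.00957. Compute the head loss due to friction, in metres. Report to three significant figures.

h_f ≈ 2.97 m

V = 4Q/(πD²) = 4·1.06/(π·0.582²) = 3.984 m/s
h_f = f(L/D)V²/(2g) = 0.009570·(223/0.582)·3.984²/(2·9.81) = 2.967 m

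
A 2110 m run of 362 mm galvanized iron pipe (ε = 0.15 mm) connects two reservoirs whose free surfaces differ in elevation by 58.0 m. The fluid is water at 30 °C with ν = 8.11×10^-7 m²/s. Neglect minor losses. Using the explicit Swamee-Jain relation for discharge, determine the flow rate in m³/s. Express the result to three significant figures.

Swamee-Jain (Type II): Q = -0.965·√(gD⁵h_f/L)·ln[ε/(3.7D) + √(3.17ν²L/(gD³h_f))]
√(gD⁵h_f/L) = √(9.81·0.362⁵·58.0/2110) = 0.04094
ε/(3.7D) = 1.12×10^-4; √(3.17ν²L/(gD³h_f)) = 1.28×10^-5
Q = -0.965·0.04094·ln(1.248×10^-4) = 0.3552 m³/s
Check: V = 3.45 m/s, Re = 1.54×10^6, f = 0.01648, h_f = 58.3 m ≈ 58.0 m ✓

Q ≈ 0.355 m³/s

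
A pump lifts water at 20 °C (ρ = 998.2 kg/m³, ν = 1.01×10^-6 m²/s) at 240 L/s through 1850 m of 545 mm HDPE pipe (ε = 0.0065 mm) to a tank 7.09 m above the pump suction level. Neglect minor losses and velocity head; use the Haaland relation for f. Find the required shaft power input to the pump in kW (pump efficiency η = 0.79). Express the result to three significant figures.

V = 4Q/(πD²) = 1.029 m/s; Re = 5.55×10^5; ε/D = 1.19×10^-5; f = 0.01297
h_f = f(L/D)V²/2g = 2.375 m
Total head H = z + h_f = 7.09 + 2.375 = 9.465 m
P_hyd = ρgQH = 998.2·9.81·0.240·9.465 = 22.24 kW
P_shaft = P_hyd/η = 22.24/0.79 = 28.16 kW

P_shaft ≈ 28.2 kW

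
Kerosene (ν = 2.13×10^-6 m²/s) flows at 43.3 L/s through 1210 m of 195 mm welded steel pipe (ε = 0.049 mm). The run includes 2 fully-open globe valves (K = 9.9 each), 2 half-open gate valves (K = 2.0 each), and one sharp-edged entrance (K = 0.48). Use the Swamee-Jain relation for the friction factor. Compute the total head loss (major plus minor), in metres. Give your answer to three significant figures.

H_L ≈ 14.9 m

V = 4Q/(πD²) = 1.450 m/s; V²/2g = 0.1071 m
Re = 1.33×10^5, ε/D = 2.51×10^-4 → f = 0.01845 (Swamee-Jain)
Major: h_f = f(L/D)·V²/2g = 0.01845·6205·0.1071 = 12.27 m
Minor: ΣK = 24.3; h_m = ΣK·V²/2g = 2.601 m
Total H_L = 12.27 + 2.601 = 14.87 m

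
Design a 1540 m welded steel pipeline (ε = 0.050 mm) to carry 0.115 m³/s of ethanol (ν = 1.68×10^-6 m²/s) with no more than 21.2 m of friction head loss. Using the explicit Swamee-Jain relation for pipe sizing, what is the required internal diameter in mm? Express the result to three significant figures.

D ≈ 267 mm

Swamee-Jain (Type III): D = 0.66·[ε^1.25·(LQ²/(gh_f))^4.75 + ν·Q^9.4·(L/(gh_f))^5.2]^0.04
LQ²/(gh_f) = 0.09793; L/(gh_f) = 7.405
Term 1 = ε^1.25·(…)^4.75 = 6.77×10^-11; Term 2 = ν·Q^9.4·(…)^5.2 = 8.27×10^-11
D = 0.66·(6.77×10^-11 + 8.27×10^-11)^0.04 = 0.2671 m = 267 mm
Check: V = 2.05 m/s, Re = 3.26×10^5, f = 0.01605, h_f = 19.9 m ≈ 21.2 m ✓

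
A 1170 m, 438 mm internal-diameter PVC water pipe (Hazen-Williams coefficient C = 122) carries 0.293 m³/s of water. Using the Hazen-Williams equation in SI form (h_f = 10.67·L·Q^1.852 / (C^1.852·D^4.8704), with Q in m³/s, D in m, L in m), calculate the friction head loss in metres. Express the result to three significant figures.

h_f = 10.67·1170·0.293^1.852 / (122^1.852·0.438^4.8704) = 9.800 m

h_f ≈ 9.80 m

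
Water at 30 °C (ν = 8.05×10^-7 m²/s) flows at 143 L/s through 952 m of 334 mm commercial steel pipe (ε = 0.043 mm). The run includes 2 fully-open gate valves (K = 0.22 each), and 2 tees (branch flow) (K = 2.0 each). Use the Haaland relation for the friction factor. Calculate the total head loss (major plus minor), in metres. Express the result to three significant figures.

H_L ≈ 6.08 m

V = 4Q/(πD²) = 1.632 m/s; V²/2g = 0.1358 m
Re = 6.77×10^5, ε/D = 1.29×10^-4 → f = 0.01416 (Haaland)
Major: h_f = f(L/D)·V²/2g = 0.01416·2850·0.1358 = 5.479 m
Minor: ΣK = 4.44; h_m = ΣK·V²/2g = 0.6028 m
Total H_L = 5.479 + 0.6028 = 6.082 m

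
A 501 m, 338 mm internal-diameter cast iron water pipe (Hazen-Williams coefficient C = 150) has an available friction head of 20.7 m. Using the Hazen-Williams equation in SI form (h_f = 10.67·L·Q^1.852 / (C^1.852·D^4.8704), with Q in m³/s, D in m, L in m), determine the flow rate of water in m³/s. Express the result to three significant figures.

Rearranging: Q = [h_f·C^1.852·D^4.8704 / (10.67·L)]^(1/1.852)
Q = [20.7·150^1.852·0.338^4.8704 / (10.67·501)]^0.540 = 0.4314 m³/s

Q ≈ 0.431 m³/s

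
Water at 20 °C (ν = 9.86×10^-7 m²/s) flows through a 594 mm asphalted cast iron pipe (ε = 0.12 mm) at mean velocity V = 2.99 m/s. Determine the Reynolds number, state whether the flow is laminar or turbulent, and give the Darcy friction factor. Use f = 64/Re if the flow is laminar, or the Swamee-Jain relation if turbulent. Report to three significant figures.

Re = VD/ν = 2.990·0.594/9.86×10^-7 = 1.80×10^6
Re > 4000 → turbulent; ε/D = 2.02×10^-4
Swamee-Jain: f = 0.01440

Re ≈ 1.80×10^6; turbulent; f ≈ 0.0144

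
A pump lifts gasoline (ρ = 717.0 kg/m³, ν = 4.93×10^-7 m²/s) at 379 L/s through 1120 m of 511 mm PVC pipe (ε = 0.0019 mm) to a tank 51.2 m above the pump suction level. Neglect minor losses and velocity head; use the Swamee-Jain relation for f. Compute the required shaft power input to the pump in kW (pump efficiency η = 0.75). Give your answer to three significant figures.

V = 4Q/(πD²) = 1.848 m/s; Re = 1.92×10^6; ε/D = 3.72×10^-6; f = 0.01058
h_f = f(L/D)V²/2g = 4.035 m
Total head H = z + h_f = 51.2 + 4.035 = 55.23 m
P_hyd = ρgQH = 717.0·9.81·0.379·55.23 = 147.2 kW
P_shaft = P_hyd/η = 147.2/0.75 = 196.3 kW

P_shaft ≈ 196 kW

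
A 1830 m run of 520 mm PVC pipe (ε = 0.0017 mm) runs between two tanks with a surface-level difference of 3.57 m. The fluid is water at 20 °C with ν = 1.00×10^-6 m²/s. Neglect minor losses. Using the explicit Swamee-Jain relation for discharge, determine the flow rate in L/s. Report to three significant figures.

Q ≈ 267 L/s

Swamee-Jain (Type II): Q = -0.965·√(gD⁵h_f/L)·ln[ε/(3.7D) + √(3.17ν²L/(gD³h_f))]
√(gD⁵h_f/L) = √(9.81·0.520⁵·3.57/1830) = 0.02697
ε/(3.7D) = 8.84×10^-7; √(3.17ν²L/(gD³h_f)) = 3.43×10^-5
Q = -0.965·0.02697·ln(3.521×10^-5) = 0.2669 m³/s
Check: V = 1.26 m/s, Re = 6.54×10^5, f = 0.01255, h_f = 3.56 m ≈ 3.57 m ✓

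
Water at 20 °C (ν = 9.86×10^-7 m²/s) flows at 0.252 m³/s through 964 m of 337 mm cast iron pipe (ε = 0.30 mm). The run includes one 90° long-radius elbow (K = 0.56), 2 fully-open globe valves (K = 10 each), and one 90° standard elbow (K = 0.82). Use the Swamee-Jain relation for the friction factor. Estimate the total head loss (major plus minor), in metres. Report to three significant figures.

V = 4Q/(πD²) = 2.825 m/s; V²/2g = 0.4068 m
Re = 9.66×10^5, ε/D = 8.90×10^-4 → f = 0.01953 (Swamee-Jain)
Major: h_f = f(L/D)·V²/2g = 0.01953·2861·0.4068 = 22.72 m
Minor: ΣK = 21.4; h_m = ΣK·V²/2g = 8.698 m
Total H_L = 22.72 + 8.698 = 31.42 m

H_L ≈ 31.4 m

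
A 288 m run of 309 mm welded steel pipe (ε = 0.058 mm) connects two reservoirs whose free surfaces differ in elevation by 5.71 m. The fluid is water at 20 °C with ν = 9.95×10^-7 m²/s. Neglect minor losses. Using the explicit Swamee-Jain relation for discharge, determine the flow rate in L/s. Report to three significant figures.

Q ≈ 215 L/s

Swamee-Jain (Type II): Q = -0.965·√(gD⁵h_f/L)·ln[ε/(3.7D) + √(3.17ν²L/(gD³h_f))]
√(gD⁵h_f/L) = √(9.81·0.309⁵·5.71/288) = 0.02341
ε/(3.7D) = 5.07×10^-5; √(3.17ν²L/(gD³h_f)) = 2.34×10^-5
Q = -0.965·0.02341·ln(7.412×10^-5) = 0.2148 m³/s
Check: V = 2.86 m/s, Re = 8.90×10^5, f = 0.01474, h_f = 5.75 m ≈ 5.71 m ✓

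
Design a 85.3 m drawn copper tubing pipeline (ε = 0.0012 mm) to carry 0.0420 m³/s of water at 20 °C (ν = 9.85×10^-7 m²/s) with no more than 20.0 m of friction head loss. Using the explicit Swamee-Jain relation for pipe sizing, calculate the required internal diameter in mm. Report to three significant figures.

Swamee-Jain (Type III): D = 0.66·[ε^1.25·(LQ²/(gh_f))^4.75 + ν·Q^9.4·(L/(gh_f))^5.2]^0.04
LQ²/(gh_f) = 7.669×10^-4; L/(gh_f) = 0.4348
Term 1 = ε^1.25·(…)^4.75 = 6.33×10^-23; Term 2 = ν·Q^9.4·(…)^5.2 = 1.48×10^-21
D = 0.66·(6.33×10^-23 + 1.48×10^-21)^0.04 = 0.09707 m = 97.1 mm
Check: V = 5.67 m/s, Re = 5.59×10^5, f = 0.01304, h_f = 18.8 m ≈ 20.0 m ✓

D ≈ 97.1 mm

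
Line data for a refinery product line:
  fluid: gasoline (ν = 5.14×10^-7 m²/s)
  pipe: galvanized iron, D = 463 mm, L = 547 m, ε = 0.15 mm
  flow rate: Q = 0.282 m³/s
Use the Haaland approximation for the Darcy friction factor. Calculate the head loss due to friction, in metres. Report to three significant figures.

V = 4Q/(πD²) = 4·0.282/(π·0.463²) = 1.675 m/s
Re = VD/ν = 1.675·0.463/5.14×10^-7 = 1.51×10^6 → turbulent
ε/D = 0.15/463 = 3.24×10^-4
Haaland: f = 0.01562
h_f = f(L/D)V²/(2g) = 0.01562·(547/0.463)·1.675²/(2·9.81) = 2.639 m

h_f ≈ 2.64 m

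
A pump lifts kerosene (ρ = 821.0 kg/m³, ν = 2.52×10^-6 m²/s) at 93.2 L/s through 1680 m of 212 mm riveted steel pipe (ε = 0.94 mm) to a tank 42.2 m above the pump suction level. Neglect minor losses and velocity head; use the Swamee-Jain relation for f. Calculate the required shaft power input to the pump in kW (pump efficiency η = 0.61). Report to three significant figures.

P_shaft ≈ 156 kW

V = 4Q/(πD²) = 2.640 m/s; Re = 2.22×10^5; ε/D = 0.00443; f = 0.02992
h_f = f(L/D)V²/2g = 84.25 m
Total head H = z + h_f = 42.2 + 84.25 = 126.5 m
P_hyd = ρgQH = 821.0·9.81·0.0932·126.5 = 94.92 kW
P_shaft = P_hyd/η = 94.92/0.61 = 155.6 kW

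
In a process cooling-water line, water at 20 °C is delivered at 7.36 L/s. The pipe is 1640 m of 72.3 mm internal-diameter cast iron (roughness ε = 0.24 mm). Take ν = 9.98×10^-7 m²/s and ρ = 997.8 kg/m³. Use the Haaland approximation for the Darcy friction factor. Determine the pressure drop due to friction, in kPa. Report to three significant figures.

Δp ≈ 1010 kPa

V = 4Q/(πD²) = 4·0.00736/(π·0.0723²) = 1.793 m/s
Re = VD/ν = 1.793·0.0723/9.98×10^-7 = 1.30×10^5 → turbulent
ε/D = 0.24/72.3 = 0.00332
Haaland: f = 0.02783
h_f = f(L/D)V²/(2g) = 0.02783·(1640/0.0723)·1.793²/(2·9.81) = 103.4 m
Δp = ρg·h_f = 997.8·9.81·103.4 = 1012 kPa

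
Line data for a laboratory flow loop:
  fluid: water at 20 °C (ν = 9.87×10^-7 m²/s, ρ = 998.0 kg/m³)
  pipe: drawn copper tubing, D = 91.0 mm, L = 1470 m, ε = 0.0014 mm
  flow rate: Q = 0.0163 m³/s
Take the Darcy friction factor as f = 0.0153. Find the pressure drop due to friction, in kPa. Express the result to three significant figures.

Δp ≈ 775 kPa

V = 4Q/(πD²) = 4·0.0163/(π·0.0910²) = 2.506 m/s
h_f = f(L/D)V²/(2g) = 0.01530·(1470/0.0910)·2.506²/(2·9.81) = 79.12 m
Δp = ρg·h_f = 998.0·9.81·79.12 = 774.6 kPa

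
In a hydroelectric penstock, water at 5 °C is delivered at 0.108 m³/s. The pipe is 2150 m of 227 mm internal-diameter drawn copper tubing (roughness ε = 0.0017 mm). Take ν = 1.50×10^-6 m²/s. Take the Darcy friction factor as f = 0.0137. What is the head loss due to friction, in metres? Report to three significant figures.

h_f ≈ 47.1 m

V = 4Q/(πD²) = 4·0.108/(π·0.227²) = 2.669 m/s
h_f = f(L/D)V²/(2g) = 0.01370·(2150/0.227)·2.669²/(2·9.81) = 47.10 m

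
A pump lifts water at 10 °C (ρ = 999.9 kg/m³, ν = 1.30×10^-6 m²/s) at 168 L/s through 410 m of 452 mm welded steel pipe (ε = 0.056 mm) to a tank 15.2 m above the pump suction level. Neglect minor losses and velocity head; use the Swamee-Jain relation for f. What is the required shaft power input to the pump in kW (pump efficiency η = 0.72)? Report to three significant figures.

P_shaft ≈ 36.6 kW

V = 4Q/(πD²) = 1.047 m/s; Re = 3.64×10^5; ε/D = 1.24×10^-4; f = 0.01528
h_f = f(L/D)V²/2g = 0.7745 m
Total head H = z + h_f = 15.2 + 0.7745 = 15.97 m
P_hyd = ρgQH = 999.9·9.81·0.168·15.97 = 26.32 kW
P_shaft = P_hyd/η = 26.32/0.72 = 36.56 kW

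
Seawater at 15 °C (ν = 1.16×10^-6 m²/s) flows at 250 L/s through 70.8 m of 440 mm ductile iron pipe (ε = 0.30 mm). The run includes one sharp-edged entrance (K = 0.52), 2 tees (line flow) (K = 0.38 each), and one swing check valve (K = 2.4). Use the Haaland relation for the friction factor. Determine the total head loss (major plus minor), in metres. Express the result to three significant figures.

H_L ≈ 0.918 m

V = 4Q/(πD²) = 1.644 m/s; V²/2g = 0.1378 m
Re = 6.24×10^5, ε/D = 6.82×10^-4 → f = 0.01851 (Haaland)
Major: h_f = f(L/D)·V²/2g = 0.01851·160.9·0.1378 = 0.4105 m
Minor: ΣK = 3.68; h_m = ΣK·V²/2g = 0.5070 m
Total H_L = 0.4105 + 0.5070 = 0.9175 m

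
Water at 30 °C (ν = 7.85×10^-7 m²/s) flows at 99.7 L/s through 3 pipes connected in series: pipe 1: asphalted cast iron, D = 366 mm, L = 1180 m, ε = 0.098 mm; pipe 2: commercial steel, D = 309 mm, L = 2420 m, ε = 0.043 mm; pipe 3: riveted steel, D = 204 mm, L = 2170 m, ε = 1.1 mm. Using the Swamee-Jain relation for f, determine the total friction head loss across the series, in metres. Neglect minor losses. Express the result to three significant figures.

Pipe 1: V = 0.9476 m/s, Re = 4.42×10^5, ε/D = 2.68×10^-4, f = 0.01626, h_1 = f(L/D)V²/2g = 2.400 m
Pipe 2: V = 1.329 m/s, Re = 5.23×10^5, ε/D = 1.39×10^-4, f = 0.01484, h_2 = f(L/D)V²/2g = 10.47 m
Pipe 3: V = 3.050 m/s, Re = 7.93×10^5, ε/D = 0.00539, f = 0.03126, h_3 = f(L/D)V²/2g = 157.7 m
Series → Q common, losses add: H = Σh = 170.5 m

H ≈ 171 m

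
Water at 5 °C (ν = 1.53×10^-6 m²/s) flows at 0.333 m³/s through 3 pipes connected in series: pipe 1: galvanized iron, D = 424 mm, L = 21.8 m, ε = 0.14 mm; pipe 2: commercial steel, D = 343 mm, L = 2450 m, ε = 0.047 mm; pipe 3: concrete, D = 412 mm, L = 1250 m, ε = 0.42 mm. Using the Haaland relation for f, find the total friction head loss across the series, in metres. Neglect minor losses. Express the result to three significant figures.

H ≈ 86.1 m

Pipe 1: V = 2.358 m/s, Re = 6.54×10^5, ε/D = 3.30×10^-4, f = 0.01615, h_1 = f(L/D)V²/2g = 0.2355 m
Pipe 2: V = 3.604 m/s, Re = 8.08×10^5, ε/D = 1.37×10^-4, f = 0.01405, h_2 = f(L/D)V²/2g = 66.45 m
Pipe 3: V = 2.498 m/s, Re = 6.73×10^5, ε/D = 0.00102, f = 0.02015, h_3 = f(L/D)V²/2g = 19.44 m
Series → Q common, losses add: H = Σh = 86.13 m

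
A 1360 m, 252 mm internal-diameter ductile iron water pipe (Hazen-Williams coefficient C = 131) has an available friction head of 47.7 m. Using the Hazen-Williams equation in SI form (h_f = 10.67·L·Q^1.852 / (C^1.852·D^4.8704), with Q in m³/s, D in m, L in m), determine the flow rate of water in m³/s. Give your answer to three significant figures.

Rearranging: Q = [h_f·C^1.852·D^4.8704 / (10.67·L)]^(1/1.852)
Q = [47.7·131^1.852·0.252^4.8704 / (10.67·1360)]^0.540 = 0.1593 m³/s

Q ≈ 0.159 m³/s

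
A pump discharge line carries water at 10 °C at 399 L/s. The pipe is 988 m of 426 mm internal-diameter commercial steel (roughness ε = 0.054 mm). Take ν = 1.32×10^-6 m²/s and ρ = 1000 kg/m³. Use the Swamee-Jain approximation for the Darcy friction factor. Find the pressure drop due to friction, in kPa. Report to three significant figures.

Δp ≈ 127 kPa

V = 4Q/(πD²) = 4·0.399/(π·0.426²) = 2.799 m/s
Re = VD/ν = 2.799·0.426/1.32×10^-6 = 9.03×10^5 → turbulent
ε/D = 0.054/426 = 1.27×10^-4
Swamee-Jain: f = 0.01399
h_f = f(L/D)V²/(2g) = 0.01399·(988/0.426)·2.799²/(2·9.81) = 12.96 m
Δp = ρg·h_f = 1000·9.81·12.96 = 127.2 kPa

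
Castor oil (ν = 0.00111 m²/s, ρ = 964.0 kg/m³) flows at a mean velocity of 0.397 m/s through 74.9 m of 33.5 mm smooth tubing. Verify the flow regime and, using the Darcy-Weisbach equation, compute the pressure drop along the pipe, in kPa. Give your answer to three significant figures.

Δp ≈ 907 kPa

Re = VD/ν = 0.397·0.03350/0.00111 = 12.0 → laminar (Re < 2300)
f = 64/Re = 5.342
h_f = f(L/D)V²/(2g) = 5.342·(74.9/0.03350)·0.397²/(2·9.81) = 95.94 m
Δp = ρg·h_f = 964.0·9.81·95.94 = 907.3 kPa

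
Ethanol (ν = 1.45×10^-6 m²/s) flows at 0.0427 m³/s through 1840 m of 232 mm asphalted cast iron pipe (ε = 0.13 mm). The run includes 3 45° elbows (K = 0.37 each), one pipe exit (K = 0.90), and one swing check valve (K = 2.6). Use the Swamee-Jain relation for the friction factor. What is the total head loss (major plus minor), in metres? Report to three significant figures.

H_L ≈ 8.33 m

V = 4Q/(πD²) = 1.010 m/s; V²/2g = 0.05200 m
Re = 1.62×10^5, ε/D = 5.60×10^-4 → f = 0.01962 (Swamee-Jain)
Major: h_f = f(L/D)·V²/2g = 0.01962·7931·0.05200 = 8.091 m
Minor: ΣK = 4.61; h_m = ΣK·V²/2g = 0.2397 m
Total H_L = 8.091 + 0.2397 = 8.331 m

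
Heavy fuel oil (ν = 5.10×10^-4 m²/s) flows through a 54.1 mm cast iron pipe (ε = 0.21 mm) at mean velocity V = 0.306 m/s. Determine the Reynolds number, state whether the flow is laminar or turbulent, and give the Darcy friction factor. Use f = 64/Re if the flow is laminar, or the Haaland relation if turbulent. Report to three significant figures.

Re = VD/ν = 0.3060·0.0541/5.10×10^-4 = 32.5
Re < 2300 → laminar → f = 64/Re = 1.972

Re ≈ 32.5; laminar; f = 64/Re ≈ 1.97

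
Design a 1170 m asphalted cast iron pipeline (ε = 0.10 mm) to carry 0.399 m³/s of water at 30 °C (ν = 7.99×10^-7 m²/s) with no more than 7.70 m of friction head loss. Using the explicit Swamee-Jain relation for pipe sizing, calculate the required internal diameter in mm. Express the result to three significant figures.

D ≈ 500 mm

Swamee-Jain (Type III): D = 0.66·[ε^1.25·(LQ²/(gh_f))^4.75 + ν·Q^9.4·(L/(gh_f))^5.2]^0.04
LQ²/(gh_f) = 2.466; L/(gh_f) = 15.49
Term 1 = ε^1.25·(…)^4.75 = 7.28×10^-4; Term 2 = ν·Q^9.4·(…)^5.2 = 2.19×10^-4
D = 0.66·(7.28×10^-4 + 2.19×10^-4)^0.04 = 0.4996 m = 500 mm
Check: V = 2.04 m/s, Re = 1.27×10^6, f = 0.01459, h_f = 7.22 m ≈ 7.70 m ✓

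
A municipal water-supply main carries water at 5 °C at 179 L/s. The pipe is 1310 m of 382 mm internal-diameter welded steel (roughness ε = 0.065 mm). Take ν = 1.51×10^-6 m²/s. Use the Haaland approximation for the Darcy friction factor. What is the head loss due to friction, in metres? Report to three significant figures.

V = 4Q/(πD²) = 4·0.179/(π·0.382²) = 1.562 m/s
Re = VD/ν = 1.562·0.382/1.51×10^-6 = 3.95×10^5 → turbulent
ε/D = 0.065/382 = 1.70×10^-4
Haaland: f = 0.01535
h_f = f(L/D)V²/(2g) = 0.01535·(1310/0.382)·1.562²/(2·9.81) = 6.544 m

h_f ≈ 6.54 m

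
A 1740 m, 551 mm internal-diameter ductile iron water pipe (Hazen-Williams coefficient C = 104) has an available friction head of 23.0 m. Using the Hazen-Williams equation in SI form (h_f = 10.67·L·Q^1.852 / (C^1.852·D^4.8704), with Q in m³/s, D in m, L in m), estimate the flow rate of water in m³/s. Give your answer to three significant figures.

Q ≈ 0.584 m³/s

Rearranging: Q = [h_f·C^1.852·D^4.8704 / (10.67·L)]^(1/1.852)
Q = [23.0·104^1.852·0.551^4.8704 / (10.67·1740)]^0.540 = 0.5843 m³/s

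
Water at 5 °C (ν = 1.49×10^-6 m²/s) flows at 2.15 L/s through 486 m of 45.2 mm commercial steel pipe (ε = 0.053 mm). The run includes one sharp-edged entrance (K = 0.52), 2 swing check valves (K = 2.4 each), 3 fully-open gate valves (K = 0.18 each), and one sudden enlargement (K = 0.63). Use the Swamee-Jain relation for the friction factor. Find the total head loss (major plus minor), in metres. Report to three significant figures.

H_L ≈ 25.5 m

V = 4Q/(πD²) = 1.340 m/s; V²/2g = 0.09150 m
Re = 4.06×10^4, ε/D = 0.00117 → f = 0.02536 (Swamee-Jain)
Major: h_f = f(L/D)·V²/2g = 0.02536·10752·0.09150 = 24.95 m
Minor: ΣK = 6.49; h_m = ΣK·V²/2g = 0.5939 m
Total H_L = 24.95 + 0.5939 = 25.55 m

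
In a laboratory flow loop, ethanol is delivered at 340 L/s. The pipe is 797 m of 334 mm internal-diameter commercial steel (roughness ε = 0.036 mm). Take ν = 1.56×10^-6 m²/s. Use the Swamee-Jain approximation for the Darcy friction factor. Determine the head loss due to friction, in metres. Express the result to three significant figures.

V = 4Q/(πD²) = 4·0.340/(π·0.334²) = 3.881 m/s
Re = VD/ν = 3.881·0.334/1.56×10^-6 = 8.31×10^5 → turbulent
ε/D = 0.036/334 = 1.08×10^-4
Swamee-Jain: f = 0.01384
h_f = f(L/D)V²/(2g) = 0.01384·(797/0.334)·3.881²/(2·9.81) = 25.34 m

h_f ≈ 25.3 m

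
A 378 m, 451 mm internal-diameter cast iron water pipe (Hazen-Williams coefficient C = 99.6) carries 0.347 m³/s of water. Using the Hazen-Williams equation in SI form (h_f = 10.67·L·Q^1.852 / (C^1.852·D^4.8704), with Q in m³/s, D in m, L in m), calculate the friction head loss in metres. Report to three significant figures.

h_f ≈ 5.47 m

h_f = 10.67·378·0.347^1.852 / (99.6^1.852·0.451^4.8704) = 5.469 m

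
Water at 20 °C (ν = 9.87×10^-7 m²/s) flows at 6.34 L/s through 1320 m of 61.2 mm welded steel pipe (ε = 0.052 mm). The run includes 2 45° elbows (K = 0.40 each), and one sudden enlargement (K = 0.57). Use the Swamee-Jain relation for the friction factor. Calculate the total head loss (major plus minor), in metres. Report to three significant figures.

V = 4Q/(πD²) = 2.155 m/s; V²/2g = 0.2368 m
Re = 1.34×10^5, ε/D = 8.50×10^-4 → f = 0.02122 (Swamee-Jain)
Major: h_f = f(L/D)·V²/2g = 0.02122·21569·0.2368 = 108.4 m
Minor: ΣK = 1.37; h_m = ΣK·V²/2g = 0.3244 m
Total H_L = 108.4 + 0.3244 = 108.7 m

H_L ≈ 109 m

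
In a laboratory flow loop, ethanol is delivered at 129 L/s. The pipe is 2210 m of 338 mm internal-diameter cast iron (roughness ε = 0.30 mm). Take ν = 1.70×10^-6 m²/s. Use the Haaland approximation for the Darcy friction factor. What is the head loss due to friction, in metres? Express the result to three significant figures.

h_f ≈ 13.8 m

V = 4Q/(πD²) = 4·0.129/(π·0.338²) = 1.438 m/s
Re = VD/ν = 1.438·0.338/1.70×10^-6 = 2.86×10^5 → turbulent
ε/D = 0.30/338 = 8.88×10^-4
Haaland: f = 0.02008
h_f = f(L/D)V²/(2g) = 0.02008·(2210/0.338)·1.438²/(2·9.81) = 13.83 m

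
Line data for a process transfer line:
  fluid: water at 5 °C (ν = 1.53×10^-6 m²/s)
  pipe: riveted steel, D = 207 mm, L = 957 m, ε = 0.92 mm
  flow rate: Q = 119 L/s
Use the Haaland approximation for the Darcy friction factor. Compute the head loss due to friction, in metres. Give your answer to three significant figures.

h_f ≈ 87.1 m

V = 4Q/(πD²) = 4·0.119/(π·0.207²) = 3.536 m/s
Re = VD/ν = 3.536·0.207/1.53×10^-6 = 4.78×10^5 → turbulent
ε/D = 0.92/207 = 0.00444
Haaland: f = 0.02957
h_f = f(L/D)V²/(2g) = 0.02957·(957/0.207)·3.536²/(2·9.81) = 87.12 m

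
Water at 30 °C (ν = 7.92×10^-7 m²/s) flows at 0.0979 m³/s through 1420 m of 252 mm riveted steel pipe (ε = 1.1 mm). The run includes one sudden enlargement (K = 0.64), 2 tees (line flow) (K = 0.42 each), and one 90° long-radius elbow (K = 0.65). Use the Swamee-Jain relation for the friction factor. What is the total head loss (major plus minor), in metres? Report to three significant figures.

V = 4Q/(πD²) = 1.963 m/s; V²/2g = 0.1964 m
Re = 6.25×10^5, ε/D = 0.00437 → f = 0.02941 (Swamee-Jain)
Major: h_f = f(L/D)·V²/2g = 0.02941·5635·0.1964 = 32.54 m
Minor: ΣK = 2.13; h_m = ΣK·V²/2g = 0.4183 m
Total H_L = 32.54 + 0.4183 = 32.96 m

H_L ≈ 33.0 m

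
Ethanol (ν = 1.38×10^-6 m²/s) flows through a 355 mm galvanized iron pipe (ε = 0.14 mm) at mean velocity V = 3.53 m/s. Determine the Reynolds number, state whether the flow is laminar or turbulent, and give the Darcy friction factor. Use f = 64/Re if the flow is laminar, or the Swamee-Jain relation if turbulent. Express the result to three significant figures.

Re ≈ 9.08×10^5; turbulent; f ≈ 0.0166

Re = VD/ν = 3.530·0.355/1.38×10^-6 = 9.08×10^5
Re > 4000 → turbulent; ε/D = 3.94×10^-4
Swamee-Jain: f = 0.01660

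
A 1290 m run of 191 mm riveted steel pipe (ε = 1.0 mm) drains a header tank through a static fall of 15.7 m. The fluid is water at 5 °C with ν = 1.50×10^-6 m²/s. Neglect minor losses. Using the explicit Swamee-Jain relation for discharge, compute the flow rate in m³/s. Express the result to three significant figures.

Swamee-Jain (Type II): Q = -0.965·√(gD⁵h_f/L)·ln[ε/(3.7D) + √(3.17ν²L/(gD³h_f))]
√(gD⁵h_f/L) = √(9.81·0.191⁵·15.7/1290) = 0.005509
ε/(3.7D) = 0.00142; √(3.17ν²L/(gD³h_f)) = 9.26×10^-5
Q = -0.965·0.005509·ln(0.001508) = 0.03454 m³/s
Check: V = 1.21 m/s, Re = 1.54×10^5, f = 0.03160, h_f = 15.8 m ≈ 15.7 m ✓

Q ≈ 0.0345 m³/s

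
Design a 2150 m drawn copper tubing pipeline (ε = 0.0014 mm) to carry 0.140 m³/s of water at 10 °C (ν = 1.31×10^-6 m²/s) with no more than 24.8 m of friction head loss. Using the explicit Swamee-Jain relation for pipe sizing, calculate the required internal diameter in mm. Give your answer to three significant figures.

D ≈ 289 mm

Swamee-Jain (Type III): D = 0.66·[ε^1.25·(LQ²/(gh_f))^4.75 + ν·Q^9.4·(L/(gh_f))^5.2]^0.04
LQ²/(gh_f) = 0.1732; L/(gh_f) = 8.837
Term 1 = ε^1.25·(…)^4.75 = 1.16×10^-11; Term 2 = ν·Q^9.4·(…)^5.2 = 1.03×10^-9
D = 0.66·(1.16×10^-11 + 1.03×10^-9)^0.04 = 0.2885 m = 289 mm
Check: V = 2.14 m/s, Re = 4.72×10^5, f = 0.01330, h_f = 23.2 m ≈ 24.8 m ✓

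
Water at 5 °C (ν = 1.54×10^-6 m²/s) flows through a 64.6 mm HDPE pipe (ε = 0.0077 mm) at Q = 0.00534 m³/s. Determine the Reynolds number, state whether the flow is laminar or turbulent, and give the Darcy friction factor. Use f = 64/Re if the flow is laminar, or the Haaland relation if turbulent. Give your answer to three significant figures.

V = 4Q/(πD²) = 1.629 m/s
Re = VD/ν = 1.629·0.0646/1.54×10^-6 = 6.83×10^4
Re > 4000 → turbulent; ε/D = 1.19×10^-4
Haaland: f = 0.01975

Re ≈ 6.83×10^4; turbulent; f ≈ 0.0197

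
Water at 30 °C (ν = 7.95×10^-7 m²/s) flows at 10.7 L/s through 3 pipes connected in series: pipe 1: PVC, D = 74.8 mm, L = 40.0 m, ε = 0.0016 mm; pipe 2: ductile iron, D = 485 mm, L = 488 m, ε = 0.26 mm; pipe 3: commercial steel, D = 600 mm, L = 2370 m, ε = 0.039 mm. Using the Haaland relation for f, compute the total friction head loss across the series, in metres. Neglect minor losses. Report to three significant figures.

Pipe 1: V = 2.435 m/s, Re = 2.29×10^5, ε/D = 2.14×10^-5, f = 0.01524, h_1 = f(L/D)V²/2g = 2.463 m
Pipe 2: V = 0.05792 m/s, Re = 3.53×10^4, ε/D = 5.36×10^-4, f = 0.02379, h_2 = f(L/D)V²/2g = 0.004092 m
Pipe 3: V = 0.03784 m/s, Re = 2.86×10^4, ε/D = 6.50×10^-5, f = 0.02372, h_3 = f(L/D)V²/2g = 0.006838 m
Series → Q common, losses add: H = Σh = 2.474 m

H ≈ 2.47 m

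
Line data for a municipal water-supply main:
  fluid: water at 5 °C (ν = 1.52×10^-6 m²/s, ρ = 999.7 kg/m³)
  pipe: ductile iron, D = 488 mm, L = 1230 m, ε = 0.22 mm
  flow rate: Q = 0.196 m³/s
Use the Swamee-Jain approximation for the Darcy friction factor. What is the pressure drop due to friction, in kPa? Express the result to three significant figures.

Δp ≈ 24.8 kPa

V = 4Q/(πD²) = 4·0.196/(π·0.488²) = 1.048 m/s
Re = VD/ν = 1.048·0.488/1.52×10^-6 = 3.36×10^5 → turbulent
ε/D = 0.22/488 = 4.51×10^-4
Swamee-Jain: f = 0.01789
h_f = f(L/D)V²/(2g) = 0.01789·(1230/0.488)·1.048²/(2·9.81) = 2.524 m
Δp = ρg·h_f = 999.7·9.81·2.524 = 24.75 kPa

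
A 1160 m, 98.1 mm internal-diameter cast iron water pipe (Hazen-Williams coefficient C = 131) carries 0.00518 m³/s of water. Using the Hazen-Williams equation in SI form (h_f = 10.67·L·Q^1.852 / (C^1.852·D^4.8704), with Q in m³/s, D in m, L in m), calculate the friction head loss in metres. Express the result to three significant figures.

h_f ≈ 7.07 m

h_f = 10.67·1160·0.00518^1.852 / (131^1.852·0.0981^4.8704) = 7.069 m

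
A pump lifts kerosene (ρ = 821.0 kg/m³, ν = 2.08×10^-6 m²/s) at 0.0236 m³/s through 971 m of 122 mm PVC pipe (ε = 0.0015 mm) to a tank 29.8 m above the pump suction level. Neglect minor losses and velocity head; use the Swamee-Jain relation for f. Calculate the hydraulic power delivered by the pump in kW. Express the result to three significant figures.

P_hyd ≈ 11.1 kW

V = 4Q/(πD²) = 2.019 m/s; Re = 1.18×10^5; ε/D = 1.23×10^-5; f = 0.01733
h_f = f(L/D)V²/2g = 28.65 m
Total head H = z + h_f = 29.8 + 28.65 = 58.45 m
P_hyd = ρgQH = 821.0·9.81·0.0236·58.45 = 11.11 kW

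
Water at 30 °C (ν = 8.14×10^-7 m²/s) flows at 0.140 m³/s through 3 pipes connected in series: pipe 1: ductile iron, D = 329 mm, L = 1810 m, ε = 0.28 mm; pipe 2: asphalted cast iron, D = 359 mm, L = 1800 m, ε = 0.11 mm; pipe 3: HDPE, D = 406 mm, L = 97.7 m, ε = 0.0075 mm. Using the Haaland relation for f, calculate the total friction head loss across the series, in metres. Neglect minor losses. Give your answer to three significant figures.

H ≈ 22.7 m

Pipe 1: V = 1.647 m/s, Re = 6.66×10^5, ε/D = 8.51×10^-4, f = 0.01937, h_1 = f(L/D)V²/2g = 14.73 m
Pipe 2: V = 1.383 m/s, Re = 6.10×10^5, ε/D = 3.06×10^-4, f = 0.01602, h_2 = f(L/D)V²/2g = 7.830 m
Pipe 3: V = 1.081 m/s, Re = 5.39×10^5, ε/D = 1.85×10^-5, f = 0.01312, h_3 = f(L/D)V²/2g = 0.1881 m
Series → Q common, losses add: H = Σh = 22.75 m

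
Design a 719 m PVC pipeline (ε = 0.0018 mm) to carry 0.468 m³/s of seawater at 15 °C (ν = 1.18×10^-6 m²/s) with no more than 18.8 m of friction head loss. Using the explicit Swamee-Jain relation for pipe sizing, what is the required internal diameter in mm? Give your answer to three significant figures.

D ≈ 382 mm

Swamee-Jain (Type III): D = 0.66·[ε^1.25·(LQ²/(gh_f))^4.75 + ν·Q^9.4·(L/(gh_f))^5.2]^0.04
LQ²/(gh_f) = 0.8539; L/(gh_f) = 3.899
Term 1 = ε^1.25·(…)^4.75 = 3.11×10^-8; Term 2 = ν·Q^9.4·(…)^5.2 = 1.11×10^-6
D = 0.66·(3.11×10^-8 + 1.11×10^-6)^0.04 = 0.3818 m = 382 mm
Check: V = 4.09 m/s, Re = 1.32×10^6, f = 0.01122, h_f = 18.0 m ≈ 18.8 m ✓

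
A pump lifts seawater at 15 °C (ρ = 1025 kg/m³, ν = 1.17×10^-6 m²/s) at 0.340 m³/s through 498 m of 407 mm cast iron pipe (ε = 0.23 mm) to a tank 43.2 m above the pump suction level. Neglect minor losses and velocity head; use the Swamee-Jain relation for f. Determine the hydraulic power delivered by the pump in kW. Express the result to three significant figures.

V = 4Q/(πD²) = 2.613 m/s; Re = 9.09×10^5; ε/D = 5.65×10^-4; f = 0.01777
h_f = f(L/D)V²/2g = 7.570 m
Total head H = z + h_f = 43.2 + 7.570 = 50.77 m
P_hyd = ρgQH = 1025·9.81·0.340·50.77 = 173.6 kW

P_hyd ≈ 174 kW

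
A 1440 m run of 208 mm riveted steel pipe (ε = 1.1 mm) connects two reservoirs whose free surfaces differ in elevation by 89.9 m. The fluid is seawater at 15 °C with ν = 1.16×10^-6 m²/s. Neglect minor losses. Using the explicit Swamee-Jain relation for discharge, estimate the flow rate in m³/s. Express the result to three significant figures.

Q ≈ 0.0973 m³/s

Swamee-Jain (Type II): Q = -0.965·√(gD⁵h_f/L)·ln[ε/(3.7D) + √(3.17ν²L/(gD³h_f))]
√(gD⁵h_f/L) = √(9.81·0.208⁵·89.9/1440) = 0.01544
ε/(3.7D) = 0.00143; √(3.17ν²L/(gD³h_f)) = 2.78×10^-5
Q = -0.965·0.01544·ln(0.001457) = 0.09732 m³/s
Check: V = 2.86 m/s, Re = 5.14×10^5, f = 0.03116, h_f = 90.2 m ≈ 89.9 m ✓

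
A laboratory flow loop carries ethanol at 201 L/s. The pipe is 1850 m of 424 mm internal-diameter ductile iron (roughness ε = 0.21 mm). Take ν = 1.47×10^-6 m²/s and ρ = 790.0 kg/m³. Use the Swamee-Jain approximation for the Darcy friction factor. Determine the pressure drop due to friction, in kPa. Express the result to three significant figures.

V = 4Q/(πD²) = 4·0.201/(π·0.424²) = 1.424 m/s
Re = VD/ν = 1.424·0.424/1.47×10^-6 = 4.11×10^5 → turbulent
ε/D = 0.21/424 = 4.95×10^-4
Swamee-Jain: f = 0.01794
h_f = f(L/D)V²/(2g) = 0.01794·(1850/0.424)·1.424²/(2·9.81) = 8.083 m
Δp = ρg·h_f = 790.0·9.81·8.083 = 62.65 kPa

Δp ≈ 62.6 kPa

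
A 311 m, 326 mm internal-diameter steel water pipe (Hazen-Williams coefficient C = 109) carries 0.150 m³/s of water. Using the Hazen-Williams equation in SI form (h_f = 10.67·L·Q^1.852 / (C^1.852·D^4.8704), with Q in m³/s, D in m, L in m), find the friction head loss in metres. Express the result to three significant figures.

h_f ≈ 3.91 m

h_f = 10.67·311·0.150^1.852 / (109^1.852·0.326^4.8704) = 3.913 m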